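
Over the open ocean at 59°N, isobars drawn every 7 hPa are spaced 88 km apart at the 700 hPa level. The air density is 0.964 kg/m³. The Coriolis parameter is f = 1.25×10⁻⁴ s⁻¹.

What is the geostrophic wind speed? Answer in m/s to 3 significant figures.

66.0 m/s

Pressure gradient: |∂P/∂n| = 700 Pa / 88000 m = 7.95×10⁻³ Pa/m
Geostrophic balance (pressure-gradient force = Coriolis force):
V_g = (1/(fρ)) |∂P/∂n| = 7.95×10⁻³ / (1.25×10⁻⁴ × 0.964) = 66.0 m/s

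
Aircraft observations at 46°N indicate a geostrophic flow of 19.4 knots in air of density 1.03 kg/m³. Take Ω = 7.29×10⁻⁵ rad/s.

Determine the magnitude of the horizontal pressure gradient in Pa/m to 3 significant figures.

1.08×10⁻³ Pa/m

Coriolis parameter at 46°N:
f = 2Ω sin φ = 2 × 7.29×10⁻⁵ × sin 46° = 1.05×10⁻⁴ s⁻¹
Wind speed in SI: 19.4 knots = 9.98 m/s
Geostrophic balance rearranged: |∂P/∂n| = f ρ V_g
|∂P/∂n| = 1.05×10⁻⁴ × 1.03 × 9.98 = 1.08×10⁻³ Pa/m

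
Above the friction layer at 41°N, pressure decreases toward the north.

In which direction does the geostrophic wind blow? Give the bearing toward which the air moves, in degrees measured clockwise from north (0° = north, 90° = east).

The pressure-gradient force points toward the north (bearing 000°).
Geostrophic balance: in the Northern Hemisphere the Coriolis force deflects motion to the right, so the geostrophic wind blows 90° to the right of the pressure-gradient force (low pressure on the left).
Rotating 000° by 90° clockwise gives 090° — the wind blows toward the east.

090°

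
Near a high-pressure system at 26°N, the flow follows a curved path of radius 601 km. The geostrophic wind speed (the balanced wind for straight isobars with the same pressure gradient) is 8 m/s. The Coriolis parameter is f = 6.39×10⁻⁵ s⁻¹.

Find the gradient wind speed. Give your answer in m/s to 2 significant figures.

Around a high, pressure-gradient force acts outward with centrifugal, so Coriolis balances both:
fV = (1/ρ)|∂P/∂n| + V²/R  →  V² − fR·V + fR·V_g = 0
With fR = 6.39×10⁻⁵ × 601×10³ m = 38.4 m/s:
V = [fR − √((fR)² − 4 fR V_g)]/2 = [38.4 − √(38.4² − 4×38.4×8)]/2 = 11.4 m/s
Supergeostrophic (V > V_g = 8 m/s), as expected around a high.

11 m/s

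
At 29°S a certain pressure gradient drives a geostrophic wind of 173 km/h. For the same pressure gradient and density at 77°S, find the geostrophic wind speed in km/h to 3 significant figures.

With the same pressure gradient and density, V_g ∝ 1/f ∝ 1/sin φ.
V₂ = V₁ · sin φ₁ / sin φ₂ = 173 × sin 29° / sin 77°
V₂ = 173 × 0.4848/0.9744 = 86.1 km/h

86.1 km/h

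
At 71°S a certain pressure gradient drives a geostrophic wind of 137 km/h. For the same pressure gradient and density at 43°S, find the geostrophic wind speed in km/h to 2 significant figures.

190 km/h

With the same pressure gradient and density, V_g ∝ 1/f ∝ 1/sin φ.
V₂ = V₁ · sin φ₁ / sin φ₂ = 137 × sin 71° / sin 43°
V₂ = 137 × 0.9455/0.6820 = 190 km/h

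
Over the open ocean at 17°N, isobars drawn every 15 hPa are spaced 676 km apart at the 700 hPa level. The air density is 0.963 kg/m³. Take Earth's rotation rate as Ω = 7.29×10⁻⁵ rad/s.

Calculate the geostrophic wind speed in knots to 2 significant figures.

Coriolis parameter at 17°N:
f = 2Ω sin φ = 2 × 7.29×10⁻⁵ × sin 17° = 4.26×10⁻⁵ s⁻¹
Pressure gradient: |∂P/∂n| = 1500 Pa / 676000 m = 2.22×10⁻³ Pa/m
Geostrophic balance (pressure-gradient force = Coriolis force):
V_g = (1/(fρ)) |∂P/∂n| = 2.22×10⁻³ / (4.26×10⁻⁵ × 0.963) = 54.1 m/s
Converting: 54.1 m/s × 1.944 = 110 knots

110 knots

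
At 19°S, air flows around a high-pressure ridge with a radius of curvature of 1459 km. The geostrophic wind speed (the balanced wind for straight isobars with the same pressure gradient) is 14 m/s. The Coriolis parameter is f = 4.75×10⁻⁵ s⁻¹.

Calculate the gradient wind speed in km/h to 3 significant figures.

70.1 km/h

Around a high, pressure-gradient force acts outward with centrifugal, so Coriolis balances both:
fV = (1/ρ)|∂P/∂n| + V²/R  →  V² − fR·V + fR·V_g = 0
With fR = 4.75×10⁻⁵ × 1459×10³ m = 69.3 m/s:
V = [fR − √((fR)² − 4 fR V_g)]/2 = [69.3 − √(69.3² − 4×69.3×14)]/2 = 19.5 m/s
Supergeostrophic (V > V_g = 14 m/s), as expected around a high.
Converting: 19.5 m/s × 3.6 = 70.1 km/h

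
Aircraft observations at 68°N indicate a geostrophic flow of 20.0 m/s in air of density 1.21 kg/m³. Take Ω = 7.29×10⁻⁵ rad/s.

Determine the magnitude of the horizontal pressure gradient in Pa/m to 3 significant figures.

3.27×10⁻³ Pa/m

Coriolis parameter at 68°N:
f = 2Ω sin φ = 2 × 7.29×10⁻⁵ × sin 68° = 1.35×10⁻⁴ s⁻¹
Geostrophic balance rearranged: |∂P/∂n| = f ρ V_g
|∂P/∂n| = 1.35×10⁻⁴ × 1.21 × 20.0 = 3.27×10⁻³ Pa/m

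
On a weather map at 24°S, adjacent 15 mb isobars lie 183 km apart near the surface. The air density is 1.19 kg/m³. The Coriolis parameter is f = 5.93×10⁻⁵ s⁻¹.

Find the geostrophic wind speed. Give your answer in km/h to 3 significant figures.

418 km/h

Pressure gradient: |∂P/∂n| = 1500 Pa / 183000 m = 8.20×10⁻³ Pa/m
Geostrophic balance (pressure-gradient force = Coriolis force):
V_g = (1/(fρ)) |∂P/∂n| = 8.20×10⁻³ / (5.93×10⁻⁵ × 1.19) = 116 m/s
Converting: 116 m/s × 3.6 = 418 km/h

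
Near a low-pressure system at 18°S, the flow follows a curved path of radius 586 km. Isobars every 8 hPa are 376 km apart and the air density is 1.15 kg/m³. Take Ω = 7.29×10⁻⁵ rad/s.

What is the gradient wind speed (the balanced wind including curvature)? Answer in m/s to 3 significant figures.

22.3 m/s

Coriolis parameter at 18°S:
f = 2Ω sin φ = 2 × 7.29×10⁻⁵ × sin 18° = 4.51×10⁻⁵ s⁻¹
Pressure gradient: |∂P/∂n| = 800 Pa / 376000 m = 2.13×10⁻³ Pa/m
Geostrophic speed: V_g = |∂P/∂n|/(fρ) = 2.13×10⁻³/(4.51×10⁻⁵ × 1.15) = 41.1 m/s
Around a low, centrifugal force acts outward with Coriolis, so pressure-gradient force balances both:
(1/ρ)|∂P/∂n| = fV + V²/R  →  V² + fR·V − fR·V_g = 0
With fR = 4.51×10⁻⁵ × 586×10³ m = 26.4 m/s:
V = [−fR + √((fR)² + 4 fR V_g)]/2 = [−26.4 + √(26.4² + 4×26.4×41.1)]/2 = 22.3 m/s
Subgeostrophic (V < V_g = 41.1 m/s), as expected around a low.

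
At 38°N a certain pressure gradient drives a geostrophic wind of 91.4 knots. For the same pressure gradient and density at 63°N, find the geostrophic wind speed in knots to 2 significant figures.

63 knots

With the same pressure gradient and density, V_g ∝ 1/f ∝ 1/sin φ.
V₂ = V₁ · sin φ₁ / sin φ₂ = 91.4 × sin 38° / sin 63°
V₂ = 91.4 × 0.6157/0.8910 = 63 knots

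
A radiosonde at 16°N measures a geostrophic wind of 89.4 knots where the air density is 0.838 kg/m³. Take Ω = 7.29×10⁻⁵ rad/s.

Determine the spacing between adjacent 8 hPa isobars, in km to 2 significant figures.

520 km

Coriolis parameter at 16°N:
f = 2Ω sin φ = 2 × 7.29×10⁻⁵ × sin 16° = 4.02×10⁻⁵ s⁻¹
Wind speed in SI: 89.4 knots = 46.0 m/s
Geostrophic balance rearranged: |∂P/∂n| = f ρ V_g
|∂P/∂n| = 4.02×10⁻⁵ × 0.838 × 46.0 = 1.55×10⁻³ Pa/m
Isobar spacing: Δn = ΔP/|∂P/∂n| = 800 Pa / 1.55×10⁻³ Pa/m = 516505 m ≈ 520 km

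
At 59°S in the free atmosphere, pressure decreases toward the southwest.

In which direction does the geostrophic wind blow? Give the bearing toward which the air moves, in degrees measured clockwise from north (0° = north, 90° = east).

The pressure-gradient force points toward the southwest (bearing 225°).
Geostrophic balance: in the Southern Hemisphere the Coriolis force deflects motion to the left, so the geostrophic wind blows 90° to the left of the pressure-gradient force (low pressure on the right).
Rotating 225° by 90° counterclockwise gives 135° — the wind blows toward the southeast.

135°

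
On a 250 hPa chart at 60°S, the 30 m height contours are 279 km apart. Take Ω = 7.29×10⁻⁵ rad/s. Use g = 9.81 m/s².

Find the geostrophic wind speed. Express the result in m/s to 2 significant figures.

Coriolis parameter at 60°S:
f = 2Ω sin φ = 2 × 7.29×10⁻⁵ × sin 60° = 1.26×10⁻⁴ s⁻¹
Height gradient: |∂Z/∂n| = 30 m / 279000 m = 1.08×10⁻⁴
On a pressure surface, geostrophic balance gives V_g = (g/f)|∂Z/∂n|:
V_g = 9.81 × 1.08×10⁻⁴ / 1.26×10⁻⁴ = 8.35 m/s

8.4 m/s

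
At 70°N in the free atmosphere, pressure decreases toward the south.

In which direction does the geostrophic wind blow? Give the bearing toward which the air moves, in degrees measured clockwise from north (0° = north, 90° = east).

270°

The pressure-gradient force points toward the south (bearing 180°).
Geostrophic balance: in the Northern Hemisphere the Coriolis force deflects motion to the right, so the geostrophic wind blows 90° to the right of the pressure-gradient force (low pressure on the left).
Rotating 180° by 90° clockwise gives 270° — the wind blows toward the west.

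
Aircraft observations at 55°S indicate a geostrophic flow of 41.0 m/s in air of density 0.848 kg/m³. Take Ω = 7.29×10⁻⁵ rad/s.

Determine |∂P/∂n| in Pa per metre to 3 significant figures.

Coriolis parameter at 55°S:
f = 2Ω sin φ = 2 × 7.29×10⁻⁵ × sin 55° = 1.19×10⁻⁴ s⁻¹
Geostrophic balance rearranged: |∂P/∂n| = f ρ V_g
|∂P/∂n| = 1.19×10⁻⁴ × 0.848 × 41.0 = 4.15×10⁻³ Pa/m

4.15×10⁻³ Pa/m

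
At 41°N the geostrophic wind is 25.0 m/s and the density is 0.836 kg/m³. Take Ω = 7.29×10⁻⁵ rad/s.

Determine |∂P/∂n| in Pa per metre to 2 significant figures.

2.0×10⁻³ Pa/m

Coriolis parameter at 41°N:
f = 2Ω sin φ = 2 × 7.29×10⁻⁵ × sin 41° = 9.57×10⁻⁵ s⁻¹
Geostrophic balance rearranged: |∂P/∂n| = f ρ V_g
|∂P/∂n| = 9.57×10⁻⁵ × 0.836 × 25.0 = 2.00×10⁻³ Pa/m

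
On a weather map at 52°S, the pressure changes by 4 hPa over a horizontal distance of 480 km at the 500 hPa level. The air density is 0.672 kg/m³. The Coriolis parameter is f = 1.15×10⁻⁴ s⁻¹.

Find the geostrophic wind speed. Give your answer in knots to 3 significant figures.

Pressure gradient: |∂P/∂n| = 400 Pa / 480000 m = 8.33×10⁻⁴ Pa/m
Geostrophic balance (pressure-gradient force = Coriolis force):
V_g = (1/(fρ)) |∂P/∂n| = 8.33×10⁻⁴ / (1.15×10⁻⁴ × 0.672) = 10.8 m/s
Converting: 10.8 m/s × 1.944 = 21.0 knots

21.0 knots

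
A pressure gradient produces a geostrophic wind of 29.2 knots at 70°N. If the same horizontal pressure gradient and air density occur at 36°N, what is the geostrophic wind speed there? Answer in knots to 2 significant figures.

With the same pressure gradient and density, V_g ∝ 1/f ∝ 1/sin φ.
V₂ = V₁ · sin φ₁ / sin φ₂ = 29.2 × sin 70° / sin 36°
V₂ = 29.2 × 0.9397/0.5878 = 47 knots

47 knots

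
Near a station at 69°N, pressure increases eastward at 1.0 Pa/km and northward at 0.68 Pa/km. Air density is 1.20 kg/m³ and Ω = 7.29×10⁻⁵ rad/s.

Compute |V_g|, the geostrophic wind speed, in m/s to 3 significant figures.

7.40 m/s

Coriolis parameter at 69°N:
f = 2Ω sin φ = 2 × 7.29×10⁻⁵ × sin 69° = 1.36×10⁻⁴ s⁻¹
Component geostrophic relations (x east, y north):
u_g = −(1/(fρ)) ∂P/∂y,  v_g = (1/(fρ)) ∂P/∂x
u_g = −(0.68×10⁻³)/(1.36×10⁻⁴ × 1.20) = −4.16 m/s;  v_g = (1.0×10⁻³)/(1.36×10⁻⁴ × 1.20) = 6.12 m/s
|V_g| = √(u_g² + v_g²) = 7.40 m/s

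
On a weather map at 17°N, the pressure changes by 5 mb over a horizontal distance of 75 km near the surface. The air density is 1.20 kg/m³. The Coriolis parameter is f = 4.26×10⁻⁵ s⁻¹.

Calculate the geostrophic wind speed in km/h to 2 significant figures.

Pressure gradient: |∂P/∂n| = 500 Pa / 75000 m = 6.67×10⁻³ Pa/m
Geostrophic balance (pressure-gradient force = Coriolis force):
V_g = (1/(fρ)) |∂P/∂n| = 6.67×10⁻³ / (4.26×10⁻⁵ × 1.20) = 130 m/s
Converting: 130 m/s × 3.6 = 470 km/h

470 km/h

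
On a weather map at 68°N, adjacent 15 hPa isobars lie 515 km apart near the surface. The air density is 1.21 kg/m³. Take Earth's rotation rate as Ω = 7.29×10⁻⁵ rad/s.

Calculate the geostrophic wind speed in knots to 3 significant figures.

Coriolis parameter at 68°N:
f = 2Ω sin φ = 2 × 7.29×10⁻⁵ × sin 68° = 1.35×10⁻⁴ s⁻¹
Pressure gradient: |∂P/∂n| = 1500 Pa / 515000 m = 2.91×10⁻³ Pa/m
Geostrophic balance (pressure-gradient force = Coriolis force):
V_g = (1/(fρ)) |∂P/∂n| = 2.91×10⁻³ / (1.35×10⁻⁴ × 1.21) = 17.8 m/s
Converting: 17.8 m/s × 1.944 = 34.6 knots

34.6 knots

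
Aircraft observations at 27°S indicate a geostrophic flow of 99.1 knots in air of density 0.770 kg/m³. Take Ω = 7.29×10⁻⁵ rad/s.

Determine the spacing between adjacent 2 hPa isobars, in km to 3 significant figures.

77.0 km

Coriolis parameter at 27°S:
f = 2Ω sin φ = 2 × 7.29×10⁻⁵ × sin 27° = 6.62×10⁻⁵ s⁻¹
Wind speed in SI: 99.1 knots = 51.0 m/s
Geostrophic balance rearranged: |∂P/∂n| = f ρ V_g
|∂P/∂n| = 6.62×10⁻⁵ × 0.770 × 51.0 = 2.60×10⁻³ Pa/m
Isobar spacing: Δn = ΔP/|∂P/∂n| = 200 Pa / 2.60×10⁻³ Pa/m = 76970 m ≈ 77.0 km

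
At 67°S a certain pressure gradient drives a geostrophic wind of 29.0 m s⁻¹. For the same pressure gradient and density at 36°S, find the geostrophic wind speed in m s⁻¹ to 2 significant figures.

With the same pressure gradient and density, V_g ∝ 1/f ∝ 1/sin φ.
V₂ = V₁ · sin φ₁ / sin φ₂ = 29.0 × sin 67° / sin 36°
V₂ = 29.0 × 0.9205/0.5878 = 45 m s⁻¹

45 m s⁻¹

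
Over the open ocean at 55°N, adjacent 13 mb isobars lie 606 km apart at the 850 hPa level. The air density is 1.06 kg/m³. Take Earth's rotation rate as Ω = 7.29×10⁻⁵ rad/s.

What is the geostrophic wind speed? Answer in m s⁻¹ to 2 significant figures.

17 m s⁻¹

Coriolis parameter at 55°N:
f = 2Ω sin φ = 2 × 7.29×10⁻⁵ × sin 55° = 1.19×10⁻⁴ s⁻¹
Pressure gradient: |∂P/∂n| = 1300 Pa / 606000 m = 2.15×10⁻³ Pa/m
Geostrophic balance (pressure-gradient force = Coriolis force):
V_g = (1/(fρ)) |∂P/∂n| = 2.15×10⁻³ / (1.19×10⁻⁴ × 1.06) = 16.9 m/s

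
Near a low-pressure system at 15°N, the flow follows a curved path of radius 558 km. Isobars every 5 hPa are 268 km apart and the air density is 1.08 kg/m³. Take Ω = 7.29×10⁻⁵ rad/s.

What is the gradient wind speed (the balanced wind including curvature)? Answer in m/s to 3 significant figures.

Coriolis parameter at 15°N:
f = 2Ω sin φ = 2 × 7.29×10⁻⁵ × sin 15° = 3.77×10⁻⁵ s⁻¹
Pressure gradient: |∂P/∂n| = 500 Pa / 268000 m = 1.87×10⁻³ Pa/m
Geostrophic speed: V_g = |∂P/∂n|/(fρ) = 1.87×10⁻³/(3.77×10⁻⁵ × 1.08) = 45.8 m/s
Around a low, centrifugal force acts outward with Coriolis, so pressure-gradient force balances both:
(1/ρ)|∂P/∂n| = fV + V²/R  →  V² + fR·V − fR·V_g = 0
With fR = 3.77×10⁻⁵ × 558×10³ m = 21.1 m/s:
V = [−fR + √((fR)² + 4 fR V_g)]/2 = [−21.1 + √(21.1² + 4×21.1×45.8)]/2 = 22.3 m/s
Subgeostrophic (V < V_g = 45.8 m/s), as expected around a low.

22.3 m/s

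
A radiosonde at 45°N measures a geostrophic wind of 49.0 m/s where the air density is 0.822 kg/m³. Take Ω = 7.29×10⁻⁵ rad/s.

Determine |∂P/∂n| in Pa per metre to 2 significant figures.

4.2×10⁻³ Pa/m

Coriolis parameter at 45°N:
f = 2Ω sin φ = 2 × 7.29×10⁻⁵ × sin 45° = 1.03×10⁻⁴ s⁻¹
Geostrophic balance rearranged: |∂P/∂n| = f ρ V_g
|∂P/∂n| = 1.03×10⁻⁴ × 0.822 × 49.0 = 4.15×10⁻³ Pa/m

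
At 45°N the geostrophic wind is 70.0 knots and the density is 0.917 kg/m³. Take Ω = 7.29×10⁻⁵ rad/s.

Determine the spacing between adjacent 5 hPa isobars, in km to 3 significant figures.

Coriolis parameter at 45°N:
f = 2Ω sin φ = 2 × 7.29×10⁻⁵ × sin 45° = 1.03×10⁻⁴ s⁻¹
Wind speed in SI: 70.0 knots = 36.0 m/s
Geostrophic balance rearranged: |∂P/∂n| = f ρ V_g
|∂P/∂n| = 1.03×10⁻⁴ × 0.917 × 36.0 = 3.40×10⁻³ Pa/m
Isobar spacing: Δn = ΔP/|∂P/∂n| = 500 Pa / 3.40×10⁻³ Pa/m = 146866 m ≈ 147 km

147 km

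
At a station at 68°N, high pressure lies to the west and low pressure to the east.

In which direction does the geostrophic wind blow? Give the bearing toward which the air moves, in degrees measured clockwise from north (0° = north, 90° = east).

The pressure-gradient force points toward the east (bearing 090°).
Geostrophic balance: in the Northern Hemisphere the Coriolis force deflects motion to the right, so the geostrophic wind blows 90° to the right of the pressure-gradient force (low pressure on the left).
Rotating 090° by 90° clockwise gives 180° — the wind blows toward the south.

180°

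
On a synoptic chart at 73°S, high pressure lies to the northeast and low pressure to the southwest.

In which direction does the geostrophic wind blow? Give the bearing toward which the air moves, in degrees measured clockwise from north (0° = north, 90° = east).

135°

The pressure-gradient force points toward the southwest (bearing 225°).
Geostrophic balance: in the Southern Hemisphere the Coriolis force deflects motion to the left, so the geostrophic wind blows 90° to the left of the pressure-gradient force (low pressure on the right).
Rotating 225° by 90° counterclockwise gives 135° — the wind blows toward the southeast.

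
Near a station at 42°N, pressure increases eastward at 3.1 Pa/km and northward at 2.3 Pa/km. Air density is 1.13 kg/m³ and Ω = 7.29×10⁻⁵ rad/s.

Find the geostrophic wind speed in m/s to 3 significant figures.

35.0 m/s

Coriolis parameter at 42°N:
f = 2Ω sin φ = 2 × 7.29×10⁻⁵ × sin 42° = 9.76×10⁻⁵ s⁻¹
Component geostrophic relations (x east, y north):
u_g = −(1/(fρ)) ∂P/∂y,  v_g = (1/(fρ)) ∂P/∂x
u_g = −(2.3×10⁻³)/(9.76×10⁻⁵ × 1.13) = −20.9 m/s;  v_g = (3.1×10⁻³)/(9.76×10⁻⁵ × 1.13) = 28.1 m/s
|V_g| = √(u_g² + v_g²) = 35.0 m/s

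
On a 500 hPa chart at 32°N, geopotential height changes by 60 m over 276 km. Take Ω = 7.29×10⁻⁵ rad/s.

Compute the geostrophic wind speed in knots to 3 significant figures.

53.7 knots

Coriolis parameter at 32°N:
f = 2Ω sin φ = 2 × 7.29×10⁻⁵ × sin 32° = 7.73×10⁻⁵ s⁻¹
Height gradient: |∂Z/∂n| = 60 m / 276000 m = 2.17×10⁻⁴
On a pressure surface, geostrophic balance gives V_g = (g/f)|∂Z/∂n|:
V_g = 9.81 × 2.17×10⁻⁴ / 7.73×10⁻⁵ = 27.6 m/s
Converting: 27.6 m/s × 1.944 = 53.7 knots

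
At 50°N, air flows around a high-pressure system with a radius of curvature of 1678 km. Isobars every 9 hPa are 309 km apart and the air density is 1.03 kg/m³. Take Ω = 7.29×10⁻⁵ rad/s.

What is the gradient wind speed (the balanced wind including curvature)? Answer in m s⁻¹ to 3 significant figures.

30.2 m s⁻¹

Coriolis parameter at 50°N:
f = 2Ω sin φ = 2 × 7.29×10⁻⁵ × sin 50° = 1.12×10⁻⁴ s⁻¹
Pressure gradient: |∂P/∂n| = 900 Pa / 309000 m = 2.91×10⁻³ Pa/m
Geostrophic speed: V_g = |∂P/∂n|/(fρ) = 2.91×10⁻³/(1.12×10⁻⁴ × 1.03) = 25.3 m/s
Around a high, pressure-gradient force acts outward with centrifugal, so Coriolis balances both:
fV = (1/ρ)|∂P/∂n| + V²/R  →  V² − fR·V + fR·V_g = 0
With fR = 1.12×10⁻⁴ × 1678×10³ m = 187 m/s:
V = [fR − √((fR)² − 4 fR V_g)]/2 = [187 − √(187² − 4×187×25.3)]/2 = 30.2 m/s
Supergeostrophic (V > V_g = 25.3 m/s), as expected around a high.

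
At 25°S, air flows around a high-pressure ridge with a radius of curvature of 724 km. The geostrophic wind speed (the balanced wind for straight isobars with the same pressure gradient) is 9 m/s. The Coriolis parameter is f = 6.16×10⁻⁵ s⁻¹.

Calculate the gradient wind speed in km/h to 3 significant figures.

Around a high, pressure-gradient force acts outward with centrifugal, so Coriolis balances both:
fV = (1/ρ)|∂P/∂n| + V²/R  →  V² − fR·V + fR·V_g = 0
With fR = 6.16×10⁻⁵ × 724×10³ m = 44.6 m/s:
V = [fR − √((fR)² − 4 fR V_g)]/2 = [44.6 − √(44.6² − 4×44.6×9)]/2 = 12.5 m/s
Supergeostrophic (V > V_g = 9 m/s), as expected around a high.
Converting: 12.5 m/s × 3.6 = 45.0 km/h

45.0 km/h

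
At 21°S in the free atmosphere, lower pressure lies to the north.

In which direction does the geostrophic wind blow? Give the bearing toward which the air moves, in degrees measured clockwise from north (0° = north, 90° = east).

The pressure-gradient force points toward the north (bearing 000°).
Geostrophic balance: in the Southern Hemisphere the Coriolis force deflects motion to the left, so the geostrophic wind blows 90° to the left of the pressure-gradient force (low pressure on the right).
Rotating 000° by 90° counterclockwise gives 270° — the wind blows toward the west.

270°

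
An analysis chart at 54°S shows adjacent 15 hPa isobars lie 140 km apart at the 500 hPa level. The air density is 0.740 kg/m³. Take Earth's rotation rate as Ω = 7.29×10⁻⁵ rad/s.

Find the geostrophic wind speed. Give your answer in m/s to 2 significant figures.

120 m/s

Coriolis parameter at 54°S:
f = 2Ω sin φ = 2 × 7.29×10⁻⁵ × sin 54° = 1.18×10⁻⁴ s⁻¹
Pressure gradient: |∂P/∂n| = 1500 Pa / 140000 m = 1.07×10⁻² Pa/m
Geostrophic balance (pressure-gradient force = Coriolis force):
V_g = (1/(fρ)) |∂P/∂n| = 1.07×10⁻² / (1.18×10⁻⁴ × 0.740) = 123 m/s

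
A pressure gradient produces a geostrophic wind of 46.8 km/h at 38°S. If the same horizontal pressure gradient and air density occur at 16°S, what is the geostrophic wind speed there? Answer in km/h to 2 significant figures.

With the same pressure gradient and density, V_g ∝ 1/f ∝ 1/sin φ.
V₂ = V₁ · sin φ₁ / sin φ₂ = 46.8 × sin 38° / sin 16°
V₂ = 46.8 × 0.6157/0.2756 = 100 km/h

100 km/h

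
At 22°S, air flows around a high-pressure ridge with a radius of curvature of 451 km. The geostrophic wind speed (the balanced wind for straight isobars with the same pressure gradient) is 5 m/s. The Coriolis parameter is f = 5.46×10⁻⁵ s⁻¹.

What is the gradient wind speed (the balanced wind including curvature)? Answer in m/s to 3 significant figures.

6.98 m/s

Around a high, pressure-gradient force acts outward with centrifugal, so Coriolis balances both:
fV = (1/ρ)|∂P/∂n| + V²/R  →  V² − fR·V + fR·V_g = 0
With fR = 5.46×10⁻⁵ × 451×10³ m = 24.6 m/s:
V = [fR − √((fR)² − 4 fR V_g)]/2 = [24.6 − √(24.6² − 4×24.6×5)]/2 = 6.98 m/s
Supergeostrophic (V > V_g = 5 m/s), as expected around a high.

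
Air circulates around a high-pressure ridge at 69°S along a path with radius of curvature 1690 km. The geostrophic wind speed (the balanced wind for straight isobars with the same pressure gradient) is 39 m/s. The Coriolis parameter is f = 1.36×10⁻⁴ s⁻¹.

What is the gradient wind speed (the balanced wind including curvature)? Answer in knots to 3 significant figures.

Around a high, pressure-gradient force acts outward with centrifugal, so Coriolis balances both:
fV = (1/ρ)|∂P/∂n| + V²/R  →  V² − fR·V + fR·V_g = 0
With fR = 1.36×10⁻⁴ × 1690×10³ m = 230 m/s:
V = [fR − √((fR)² − 4 fR V_g)]/2 = [230 − √(230² − 4×230×39)]/2 = 49.8 m/s
Supergeostrophic (V > V_g = 39 m/s), as expected around a high.
Converting: 49.8 m/s × 1.944 = 96.8 knots

96.8 knots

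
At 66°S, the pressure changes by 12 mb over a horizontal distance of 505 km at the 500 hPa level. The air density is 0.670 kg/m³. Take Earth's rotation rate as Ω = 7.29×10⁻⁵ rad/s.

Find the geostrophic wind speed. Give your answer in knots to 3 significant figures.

51.8 knots

Coriolis parameter at 66°S:
f = 2Ω sin φ = 2 × 7.29×10⁻⁵ × sin 66° = 1.33×10⁻⁴ s⁻¹
Pressure gradient: |∂P/∂n| = 1200 Pa / 505000 m = 2.38×10⁻³ Pa/m
Geostrophic balance (pressure-gradient force = Coriolis force):
V_g = (1/(fρ)) |∂P/∂n| = 2.38×10⁻³ / (1.33×10⁻⁴ × 0.670) = 26.6 m/s
Converting: 26.6 m/s × 1.944 = 51.8 knots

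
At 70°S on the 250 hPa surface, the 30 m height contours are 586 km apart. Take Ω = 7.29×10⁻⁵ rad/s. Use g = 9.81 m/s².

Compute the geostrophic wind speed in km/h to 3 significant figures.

Coriolis parameter at 70°S:
f = 2Ω sin φ = 2 × 7.29×10⁻⁵ × sin 70° = 1.37×10⁻⁴ s⁻¹
Height gradient: |∂Z/∂n| = 30 m / 586000 m = 5.12×10⁻⁵
On a pressure surface, geostrophic balance gives V_g = (g/f)|∂Z/∂n|:
V_g = 9.81 × 5.12×10⁻⁵ / 1.37×10⁻⁴ = 3.67 m/s
Converting: 3.67 m/s × 3.6 = 13.2 km/h

13.2 km/h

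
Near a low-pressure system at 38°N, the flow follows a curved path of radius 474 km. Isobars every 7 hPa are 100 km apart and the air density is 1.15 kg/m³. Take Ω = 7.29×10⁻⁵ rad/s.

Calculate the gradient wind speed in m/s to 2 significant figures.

36 m/s

Coriolis parameter at 38°N:
f = 2Ω sin φ = 2 × 7.29×10⁻⁵ × sin 38° = 8.98×10⁻⁵ s⁻¹
Pressure gradient: |∂P/∂n| = 700 Pa / 100000 m = 7.00×10⁻³ Pa/m
Geostrophic speed: V_g = |∂P/∂n|/(fρ) = 7.00×10⁻³/(8.98×10⁻⁵ × 1.15) = 67.8 m/s
Around a low, centrifugal force acts outward with Coriolis, so pressure-gradient force balances both:
(1/ρ)|∂P/∂n| = fV + V²/R  →  V² + fR·V − fR·V_g = 0
With fR = 8.98×10⁻⁵ × 474×10³ m = 42.5 m/s:
V = [−fR + √((fR)² + 4 fR V_g)]/2 = [−42.5 + √(42.5² + 4×42.5×67.8)]/2 = 36.5 m/s
Subgeostrophic (V < V_g = 67.8 m/s), as expected around a low.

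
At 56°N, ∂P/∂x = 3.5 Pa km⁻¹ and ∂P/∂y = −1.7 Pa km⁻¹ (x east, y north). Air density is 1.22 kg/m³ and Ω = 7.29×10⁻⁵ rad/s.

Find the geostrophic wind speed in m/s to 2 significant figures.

26 m/s

Coriolis parameter at 56°N:
f = 2Ω sin φ = 2 × 7.29×10⁻⁵ × sin 56° = 1.21×10⁻⁴ s⁻¹
Component geostrophic relations (x east, y north):
u_g = −(1/(fρ)) ∂P/∂y,  v_g = (1/(fρ)) ∂P/∂x
u_g = −(−1.7×10⁻³)/(1.21×10⁻⁴ × 1.22) = 11.5 m/s;  v_g = (3.5×10⁻³)/(1.21×10⁻⁴ × 1.22) = 23.7 m/s
|V_g| = √(u_g² + v_g²) = 26.4 m/s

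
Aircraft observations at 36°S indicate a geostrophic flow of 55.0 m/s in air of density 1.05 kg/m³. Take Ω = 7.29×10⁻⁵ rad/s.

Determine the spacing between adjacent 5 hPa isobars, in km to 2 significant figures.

100 km

Coriolis parameter at 36°S:
f = 2Ω sin φ = 2 × 7.29×10⁻⁵ × sin 36° = 8.57×10⁻⁵ s⁻¹
Geostrophic balance rearranged: |∂P/∂n| = f ρ V_g
|∂P/∂n| = 8.57×10⁻⁵ × 1.05 × 55.0 = 4.95×10⁻³ Pa/m
Isobar spacing: Δn = ΔP/|∂P/∂n| = 500 Pa / 4.95×10⁻³ Pa/m = 101028 m ≈ 100 km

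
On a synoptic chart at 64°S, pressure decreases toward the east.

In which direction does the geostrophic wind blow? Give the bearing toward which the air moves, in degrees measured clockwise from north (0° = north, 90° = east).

000°

The pressure-gradient force points toward the east (bearing 090°).
Geostrophic balance: in the Southern Hemisphere the Coriolis force deflects motion to the left, so the geostrophic wind blows 90° to the left of the pressure-gradient force (low pressure on the right).
Rotating 090° by 90° counterclockwise gives 000° — the wind blows toward the north.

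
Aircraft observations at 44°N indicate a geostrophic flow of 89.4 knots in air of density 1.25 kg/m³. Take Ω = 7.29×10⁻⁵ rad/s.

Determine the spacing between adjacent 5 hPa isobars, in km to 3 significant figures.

85.9 km

Coriolis parameter at 44°N:
f = 2Ω sin φ = 2 × 7.29×10⁻⁵ × sin 44° = 1.01×10⁻⁴ s⁻¹
Wind speed in SI: 89.4 knots = 46.0 m/s
Geostrophic balance rearranged: |∂P/∂n| = f ρ V_g
|∂P/∂n| = 1.01×10⁻⁴ × 1.25 × 46.0 = 5.82×10⁻³ Pa/m
Isobar spacing: Δn = ΔP/|∂P/∂n| = 500 Pa / 5.82×10⁻³ Pa/m = 85873 m ≈ 85.9 km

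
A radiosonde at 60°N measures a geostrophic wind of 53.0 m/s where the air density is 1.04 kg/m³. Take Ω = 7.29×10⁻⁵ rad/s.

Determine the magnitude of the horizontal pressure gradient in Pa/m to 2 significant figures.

Coriolis parameter at 60°N:
f = 2Ω sin φ = 2 × 7.29×10⁻⁵ × sin 60° = 1.26×10⁻⁴ s⁻¹
Geostrophic balance rearranged: |∂P/∂n| = f ρ V_g
|∂P/∂n| = 1.26×10⁻⁴ × 1.04 × 53.0 = 6.96×10⁻³ Pa/m

7.0×10⁻³ Pa/m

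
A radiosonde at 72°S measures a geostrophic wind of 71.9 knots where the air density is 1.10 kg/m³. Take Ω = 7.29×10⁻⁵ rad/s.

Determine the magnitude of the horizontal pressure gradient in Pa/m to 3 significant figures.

5.64×10⁻³ Pa/m

Coriolis parameter at 72°S:
f = 2Ω sin φ = 2 × 7.29×10⁻⁵ × sin 72° = 1.39×10⁻⁴ s⁻¹
Wind speed in SI: 71.9 knots = 37.0 m/s
Geostrophic balance rearranged: |∂P/∂n| = f ρ V_g
|∂P/∂n| = 1.39×10⁻⁴ × 1.10 × 37.0 = 5.64×10⁻³ Pa/m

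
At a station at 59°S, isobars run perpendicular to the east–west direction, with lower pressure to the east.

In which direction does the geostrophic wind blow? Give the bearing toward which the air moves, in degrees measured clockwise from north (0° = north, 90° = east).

The pressure-gradient force points toward the east (bearing 090°).
Geostrophic balance: in the Southern Hemisphere the Coriolis force deflects motion to the left, so the geostrophic wind blows 90° to the left of the pressure-gradient force (low pressure on the right).
Rotating 090° by 90° counterclockwise gives 000° — the wind blows toward the north.

000°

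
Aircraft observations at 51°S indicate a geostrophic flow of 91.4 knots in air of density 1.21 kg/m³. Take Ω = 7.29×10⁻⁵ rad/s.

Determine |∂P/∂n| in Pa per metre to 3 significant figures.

Coriolis parameter at 51°S:
f = 2Ω sin φ = 2 × 7.29×10⁻⁵ × sin 51° = 1.13×10⁻⁴ s⁻¹
Wind speed in SI: 91.4 knots = 47.0 m/s
Geostrophic balance rearranged: |∂P/∂n| = f ρ V_g
|∂P/∂n| = 1.13×10⁻⁴ × 1.21 × 47.0 = 6.45×10⁻³ Pa/m

6.45×10⁻³ Pa/m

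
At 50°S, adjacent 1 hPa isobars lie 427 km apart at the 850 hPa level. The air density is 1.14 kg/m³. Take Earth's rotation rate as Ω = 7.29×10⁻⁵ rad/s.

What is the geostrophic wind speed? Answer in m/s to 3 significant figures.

1.84 m/s

Coriolis parameter at 50°S:
f = 2Ω sin φ = 2 × 7.29×10⁻⁵ × sin 50° = 1.12×10⁻⁴ s⁻¹
Pressure gradient: |∂P/∂n| = 100 Pa / 427000 m = 2.34×10⁻⁴ Pa/m
Geostrophic balance (pressure-gradient force = Coriolis force):
V_g = (1/(fρ)) |∂P/∂n| = 2.34×10⁻⁴ / (1.12×10⁻⁴ × 1.14) = 1.84 m/s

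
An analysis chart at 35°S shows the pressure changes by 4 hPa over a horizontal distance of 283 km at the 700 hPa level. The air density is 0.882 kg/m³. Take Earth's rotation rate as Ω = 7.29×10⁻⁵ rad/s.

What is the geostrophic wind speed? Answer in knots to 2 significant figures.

Coriolis parameter at 35°S:
f = 2Ω sin φ = 2 × 7.29×10⁻⁵ × sin 35° = 8.36×10⁻⁵ s⁻¹
Pressure gradient: |∂P/∂n| = 400 Pa / 283000 m = 1.41×10⁻³ Pa/m
Geostrophic balance (pressure-gradient force = Coriolis force):
V_g = (1/(fρ)) |∂P/∂n| = 1.41×10⁻³ / (8.36×10⁻⁵ × 0.882) = 19.2 m/s
Converting: 19.2 m/s × 1.944 = 37 knots

37 knots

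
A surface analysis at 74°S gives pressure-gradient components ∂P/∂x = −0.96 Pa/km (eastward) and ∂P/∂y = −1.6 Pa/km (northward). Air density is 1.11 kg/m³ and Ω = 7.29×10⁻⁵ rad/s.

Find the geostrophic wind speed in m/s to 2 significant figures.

Coriolis parameter at 74°S:
f = 2Ω sin φ = 2 × 7.29×10⁻⁵ × sin 74° = 1.40×10⁻⁴ s⁻¹
In the Southern Hemisphere f is negative: f = −1.40×10⁻⁴ s⁻¹.
Component geostrophic relations (x east, y north):
u_g = −(1/(fρ)) ∂P/∂y,  v_g = (1/(fρ)) ∂P/∂x
u_g = −(−1.6×10⁻³)/(−1.40×10⁻⁴ × 1.11) = −10.3 m/s;  v_g = (−0.96×10⁻³)/(−1.40×10⁻⁴ × 1.11) = 6.17 m/s
|V_g| = √(u_g² + v_g²) = 12.0 m/s

12 m/s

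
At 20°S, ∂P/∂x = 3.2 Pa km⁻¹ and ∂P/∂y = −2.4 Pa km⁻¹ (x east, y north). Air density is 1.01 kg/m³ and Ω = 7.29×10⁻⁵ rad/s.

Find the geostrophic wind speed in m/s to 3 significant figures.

Coriolis parameter at 20°S:
f = 2Ω sin φ = 2 × 7.29×10⁻⁵ × sin 20° = 4.99×10⁻⁵ s⁻¹
In the Southern Hemisphere f is negative: f = −4.99×10⁻⁵ s⁻¹.
Component geostrophic relations (x east, y north):
u_g = −(1/(fρ)) ∂P/∂y,  v_g = (1/(fρ)) ∂P/∂x
u_g = −(−2.4×10⁻³)/(−4.99×10⁻⁵ × 1.01) = −47.7 m/s;  v_g = (3.2×10⁻³)/(−4.99×10⁻⁵ × 1.01) = −63.5 m/s
|V_g| = √(u_g² + v_g²) = 79.4 m/s

79.4 m/s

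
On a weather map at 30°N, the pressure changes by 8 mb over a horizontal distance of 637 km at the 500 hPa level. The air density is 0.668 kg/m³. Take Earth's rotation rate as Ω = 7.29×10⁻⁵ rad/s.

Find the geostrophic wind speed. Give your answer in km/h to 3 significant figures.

92.8 km/h

Coriolis parameter at 30°N:
f = 2Ω sin φ = 2 × 7.29×10⁻⁵ × sin 30° = 7.29×10⁻⁵ s⁻¹
Pressure gradient: |∂P/∂n| = 800 Pa / 637000 m = 1.26×10⁻³ Pa/m
Geostrophic balance (pressure-gradient force = Coriolis force):
V_g = (1/(fρ)) |∂P/∂n| = 1.26×10⁻³ / (7.29×10⁻⁵ × 0.668) = 25.8 m/s
Converting: 25.8 m/s × 3.6 = 92.8 km/h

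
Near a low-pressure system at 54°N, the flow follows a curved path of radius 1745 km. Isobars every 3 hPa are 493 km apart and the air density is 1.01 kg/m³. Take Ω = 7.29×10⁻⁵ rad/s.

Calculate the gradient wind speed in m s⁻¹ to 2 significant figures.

Coriolis parameter at 54°N:
f = 2Ω sin φ = 2 × 7.29×10⁻⁵ × sin 54° = 1.18×10⁻⁴ s⁻¹
Pressure gradient: |∂P/∂n| = 300 Pa / 493000 m = 6.09×10⁻⁴ Pa/m
Geostrophic speed: V_g = |∂P/∂n|/(fρ) = 6.09×10⁻⁴/(1.18×10⁻⁴ × 1.01) = 5.11 m/s
Around a low, centrifugal force acts outward with Coriolis, so pressure-gradient force balances both:
(1/ρ)|∂P/∂n| = fV + V²/R  →  V² + fR·V − fR·V_g = 0
With fR = 1.18×10⁻⁴ × 1745×10³ m = 206 m/s:
V = [−fR + √((fR)² + 4 fR V_g)]/2 = [−206 + √(206² + 4×206×5.11)]/2 = 4.99 m/s
Subgeostrophic (V < V_g = 5.11 m/s), as expected around a low.

5.0 m s⁻¹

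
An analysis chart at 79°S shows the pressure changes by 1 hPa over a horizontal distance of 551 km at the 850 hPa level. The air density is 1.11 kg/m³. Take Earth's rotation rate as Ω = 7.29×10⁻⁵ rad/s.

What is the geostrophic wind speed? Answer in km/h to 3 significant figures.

4.11 km/h

Coriolis parameter at 79°S:
f = 2Ω sin φ = 2 × 7.29×10⁻⁵ × sin 79° = 1.43×10⁻⁴ s⁻¹
Pressure gradient: |∂P/∂n| = 100 Pa / 551000 m = 1.81×10⁻⁴ Pa/m
Geostrophic balance (pressure-gradient force = Coriolis force):
V_g = (1/(fρ)) |∂P/∂n| = 1.81×10⁻⁴ / (1.43×10⁻⁴ × 1.11) = 1.14 m/s
Converting: 1.14 m/s × 3.6 = 4.11 km/h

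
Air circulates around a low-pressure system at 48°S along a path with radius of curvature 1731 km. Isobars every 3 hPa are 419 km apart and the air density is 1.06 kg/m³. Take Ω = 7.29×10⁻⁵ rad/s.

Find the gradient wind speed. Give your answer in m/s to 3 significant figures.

6.04 m/s

Coriolis parameter at 48°S:
f = 2Ω sin φ = 2 × 7.29×10⁻⁵ × sin 48° = 1.08×10⁻⁴ s⁻¹
Pressure gradient: |∂P/∂n| = 300 Pa / 419000 m = 7.16×10⁻⁴ Pa/m
Geostrophic speed: V_g = |∂P/∂n|/(fρ) = 7.16×10⁻⁴/(1.08×10⁻⁴ × 1.06) = 6.23 m/s
Around a low, centrifugal force acts outward with Coriolis, so pressure-gradient force balances both:
(1/ρ)|∂P/∂n| = fV + V²/R  →  V² + fR·V − fR·V_g = 0
With fR = 1.08×10⁻⁴ × 1731×10³ m = 188 m/s:
V = [−fR + √((fR)² + 4 fR V_g)]/2 = [−188 + √(188² + 4×188×6.23)]/2 = 6.04 m/s
Subgeostrophic (V < V_g = 6.23 m/s), as expected around a low.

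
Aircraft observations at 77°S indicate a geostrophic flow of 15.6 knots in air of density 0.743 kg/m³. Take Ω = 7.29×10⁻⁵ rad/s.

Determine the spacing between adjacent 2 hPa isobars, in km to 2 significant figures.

Coriolis parameter at 77°S:
f = 2Ω sin φ = 2 × 7.29×10⁻⁵ × sin 77° = 1.42×10⁻⁴ s⁻¹
Wind speed in SI: 15.6 knots = 8.03 m/s
Geostrophic balance rearranged: |∂P/∂n| = f ρ V_g
|∂P/∂n| = 1.42×10⁻⁴ × 0.743 × 8.03 = 8.47×10⁻⁴ Pa/m
Isobar spacing: Δn = ΔP/|∂P/∂n| = 200 Pa / 8.47×10⁻⁴ Pa/m = 236101 m ≈ 240 km

240 km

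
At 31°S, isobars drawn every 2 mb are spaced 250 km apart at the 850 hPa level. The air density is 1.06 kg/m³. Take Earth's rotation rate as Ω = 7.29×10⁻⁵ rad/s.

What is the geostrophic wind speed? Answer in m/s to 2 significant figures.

10 m/s

Coriolis parameter at 31°S:
f = 2Ω sin φ = 2 × 7.29×10⁻⁵ × sin 31° = 7.51×10⁻⁵ s⁻¹
Pressure gradient: |∂P/∂n| = 200 Pa / 250000 m = 8.00×10⁻⁴ Pa/m
Geostrophic balance (pressure-gradient force = Coriolis force):
V_g = (1/(fρ)) |∂P/∂n| = 8.00×10⁻⁴ / (7.51×10⁻⁵ × 1.06) = 10.1 m/s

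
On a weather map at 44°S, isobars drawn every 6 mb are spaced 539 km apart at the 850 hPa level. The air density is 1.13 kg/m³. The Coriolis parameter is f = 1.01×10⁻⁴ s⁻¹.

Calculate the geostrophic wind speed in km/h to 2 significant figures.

35 km/h

Pressure gradient: |∂P/∂n| = 600 Pa / 539000 m = 1.11×10⁻³ Pa/m
Geostrophic balance (pressure-gradient force = Coriolis force):
V_g = (1/(fρ)) |∂P/∂n| = 1.11×10⁻³ / (1.01×10⁻⁴ × 1.13) = 9.75 m/s
Converting: 9.75 m/s × 3.6 = 35 km/h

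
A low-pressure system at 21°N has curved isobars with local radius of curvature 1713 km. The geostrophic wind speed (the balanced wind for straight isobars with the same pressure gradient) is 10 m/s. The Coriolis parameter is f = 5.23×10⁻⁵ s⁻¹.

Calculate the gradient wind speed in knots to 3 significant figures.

Around a low, centrifugal force acts outward with Coriolis, so pressure-gradient force balances both:
(1/ρ)|∂P/∂n| = fV + V²/R  →  V² + fR·V − fR·V_g = 0
With fR = 5.23×10⁻⁵ × 1713×10³ m = 89.6 m/s:
V = [−fR + √((fR)² + 4 fR V_g)]/2 = [−89.6 + √(89.6² + 4×89.6×10)]/2 = 9.08 m/s
Subgeostrophic (V < V_g = 10 m/s), as expected around a low.
Converting: 9.08 m/s × 1.944 = 17.6 knots

17.6 knots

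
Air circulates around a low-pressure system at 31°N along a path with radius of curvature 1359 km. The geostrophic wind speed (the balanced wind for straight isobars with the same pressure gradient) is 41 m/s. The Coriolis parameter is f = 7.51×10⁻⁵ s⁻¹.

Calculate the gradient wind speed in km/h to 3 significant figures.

Around a low, centrifugal force acts outward with Coriolis, so pressure-gradient force balances both:
(1/ρ)|∂P/∂n| = fV + V²/R  →  V² + fR·V − fR·V_g = 0
With fR = 7.51×10⁻⁵ × 1359×10³ m = 102 m/s:
V = [−fR + √((fR)² + 4 fR V_g)]/2 = [−102 + √(102² + 4×102×41)]/2 = 31.4 m/s
Subgeostrophic (V < V_g = 41 m/s), as expected around a low.
Converting: 31.4 m/s × 3.6 = 113 km/h

113 km/h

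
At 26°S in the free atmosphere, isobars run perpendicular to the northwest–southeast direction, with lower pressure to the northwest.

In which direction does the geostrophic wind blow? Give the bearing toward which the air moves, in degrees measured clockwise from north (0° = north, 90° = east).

The pressure-gradient force points toward the northwest (bearing 315°).
Geostrophic balance: in the Southern Hemisphere the Coriolis force deflects motion to the left, so the geostrophic wind blows 90° to the left of the pressure-gradient force (low pressure on the right).
Rotating 315° by 90° counterclockwise gives 225° — the wind blows toward the southwest.

225°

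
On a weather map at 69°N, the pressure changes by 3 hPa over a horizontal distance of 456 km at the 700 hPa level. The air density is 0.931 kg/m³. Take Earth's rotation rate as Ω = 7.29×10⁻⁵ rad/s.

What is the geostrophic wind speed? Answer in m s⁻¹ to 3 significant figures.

5.19 m s⁻¹

Coriolis parameter at 69°N:
f = 2Ω sin φ = 2 × 7.29×10⁻⁵ × sin 69° = 1.36×10⁻⁴ s⁻¹
Pressure gradient: |∂P/∂n| = 300 Pa / 456000 m = 6.58×10⁻⁴ Pa/m
Geostrophic balance (pressure-gradient force = Coriolis force):
V_g = (1/(fρ)) |∂P/∂n| = 6.58×10⁻⁴ / (1.36×10⁻⁴ × 0.931) = 5.19 m/s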